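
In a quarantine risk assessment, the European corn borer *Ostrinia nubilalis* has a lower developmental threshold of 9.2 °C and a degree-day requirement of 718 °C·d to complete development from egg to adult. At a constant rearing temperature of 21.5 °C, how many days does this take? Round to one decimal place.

58.4 days

Daily accumulation = 21.5 − 9.2 = 12.3 DD/day.
Duration = 718 / 12.3 = 58.374 ≈ 58.4 days.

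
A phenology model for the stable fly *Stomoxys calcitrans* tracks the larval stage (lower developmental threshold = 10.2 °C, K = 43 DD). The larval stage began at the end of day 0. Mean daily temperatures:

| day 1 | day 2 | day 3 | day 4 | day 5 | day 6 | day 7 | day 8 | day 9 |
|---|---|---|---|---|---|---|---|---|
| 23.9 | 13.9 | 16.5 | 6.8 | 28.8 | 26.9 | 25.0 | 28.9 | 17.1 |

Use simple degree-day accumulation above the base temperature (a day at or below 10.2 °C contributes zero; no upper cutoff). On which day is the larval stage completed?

Daily DD above 10.2 °C: 13.7, 3.7, 6.3, 0.0, 18.6, 16.7, 14.8, 18.7, 6.9.
Cumulative: 13.7, 17.4, 23.7, 23.7, 42.3, 59.0, 73.8, 92.5, 99.4.
The total first reaches 43 DD on day 6.

day 6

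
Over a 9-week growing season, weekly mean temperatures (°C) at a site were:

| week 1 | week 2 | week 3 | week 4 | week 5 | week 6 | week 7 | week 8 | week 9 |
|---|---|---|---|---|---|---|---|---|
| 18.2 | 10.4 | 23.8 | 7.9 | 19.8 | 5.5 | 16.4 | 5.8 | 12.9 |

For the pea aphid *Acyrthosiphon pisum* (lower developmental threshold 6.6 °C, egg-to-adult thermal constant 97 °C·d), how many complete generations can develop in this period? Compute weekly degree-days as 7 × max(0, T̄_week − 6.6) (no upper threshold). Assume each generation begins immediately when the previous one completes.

Weekly DD (7 × max(0, T̄ − 6.6)): 81.2, 26.6, 120.4, 9.1, 92.4, 0.0, 68.6, 0.0, 44.1.
Season total = 442.4 DD.
Complete generations = ⌊442.4 / 97⌋ = 4.

4 generations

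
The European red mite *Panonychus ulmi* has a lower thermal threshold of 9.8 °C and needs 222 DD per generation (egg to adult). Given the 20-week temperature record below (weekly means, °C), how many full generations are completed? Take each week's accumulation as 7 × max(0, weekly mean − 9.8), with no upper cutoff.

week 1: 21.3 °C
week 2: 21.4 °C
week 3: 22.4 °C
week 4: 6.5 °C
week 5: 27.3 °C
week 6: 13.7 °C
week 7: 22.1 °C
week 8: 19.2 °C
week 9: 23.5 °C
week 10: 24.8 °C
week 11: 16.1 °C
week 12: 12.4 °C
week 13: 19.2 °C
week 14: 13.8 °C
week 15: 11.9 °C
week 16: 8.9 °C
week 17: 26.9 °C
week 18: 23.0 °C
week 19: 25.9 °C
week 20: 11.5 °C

Weekly DD (7 × max(0, T̄ − 9.8)): 80.5, 81.2, 88.2, 0.0, 122.5, 27.3, 86.1, 65.8, 95.9, 105.0, 44.1, 18.2, 65.8, 28.0, 14.7, 0.0, 119.7, 92.4, 112.7, 11.9.
Season total = 1260.0 DD.
Complete generations = ⌊1260.0 / 222⌋ = 5.

5 generations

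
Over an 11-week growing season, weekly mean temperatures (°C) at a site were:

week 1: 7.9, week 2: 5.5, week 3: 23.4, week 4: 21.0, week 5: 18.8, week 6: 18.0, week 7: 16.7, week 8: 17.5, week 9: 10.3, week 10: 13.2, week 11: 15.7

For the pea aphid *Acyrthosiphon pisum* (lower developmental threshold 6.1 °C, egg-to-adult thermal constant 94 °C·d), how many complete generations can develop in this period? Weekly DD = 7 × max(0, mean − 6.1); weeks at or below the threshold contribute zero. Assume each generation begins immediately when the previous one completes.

Weekly DD (7 × max(0, T̄ − 6.1)): 12.6, 0.0, 121.1, 104.3, 88.9, 83.3, 74.2, 79.8, 29.4, 49.7, 67.2.
Season total = 710.5 DD.
Complete generations = ⌊710.5 / 94⌋ = 7.

7 generations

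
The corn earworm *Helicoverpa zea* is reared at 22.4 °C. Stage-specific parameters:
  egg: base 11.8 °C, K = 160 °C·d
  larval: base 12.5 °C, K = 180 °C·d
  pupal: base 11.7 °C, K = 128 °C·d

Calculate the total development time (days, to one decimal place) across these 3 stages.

45.2 days

egg: 160 / (22.4 − 11.8) = 160 / 10.6 = 15.094 d.
larval: 180 / (22.4 − 12.5) = 180 / 9.9 = 18.182 d.
pupal: 128 / (22.4 − 11.7) = 128 / 10.7 = 11.963 d.
Sum = 45.239 ≈ 45.2 days.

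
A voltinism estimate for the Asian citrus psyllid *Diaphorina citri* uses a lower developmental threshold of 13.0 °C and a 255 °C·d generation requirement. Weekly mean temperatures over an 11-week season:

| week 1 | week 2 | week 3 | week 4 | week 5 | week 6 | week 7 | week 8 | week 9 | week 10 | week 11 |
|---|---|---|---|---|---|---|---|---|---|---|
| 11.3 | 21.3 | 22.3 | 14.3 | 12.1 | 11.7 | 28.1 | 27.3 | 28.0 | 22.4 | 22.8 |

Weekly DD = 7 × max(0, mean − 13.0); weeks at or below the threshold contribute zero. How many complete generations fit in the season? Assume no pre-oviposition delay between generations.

2 generations

Weekly DD (7 × max(0, T̄ − 13.0)): 0.0, 58.1, 65.1, 9.1, 0.0, 0.0, 105.7, 100.1, 105.0, 65.8, 68.6.
Season total = 577.5 DD.
Complete generations = ⌊577.5 / 255⌋ = 2.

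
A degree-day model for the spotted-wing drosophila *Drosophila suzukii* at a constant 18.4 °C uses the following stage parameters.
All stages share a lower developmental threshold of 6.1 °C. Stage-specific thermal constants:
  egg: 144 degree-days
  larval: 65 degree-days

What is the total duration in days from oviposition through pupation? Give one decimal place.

17.0 days

Daily accumulation at 18.4 °C = 18.4 − 6.1 = 12.3 DD/day.
Total K = 144 + 65 = 209 DD.
Total duration = 209 / 12.3 = 16.992 ≈ 17.0 days.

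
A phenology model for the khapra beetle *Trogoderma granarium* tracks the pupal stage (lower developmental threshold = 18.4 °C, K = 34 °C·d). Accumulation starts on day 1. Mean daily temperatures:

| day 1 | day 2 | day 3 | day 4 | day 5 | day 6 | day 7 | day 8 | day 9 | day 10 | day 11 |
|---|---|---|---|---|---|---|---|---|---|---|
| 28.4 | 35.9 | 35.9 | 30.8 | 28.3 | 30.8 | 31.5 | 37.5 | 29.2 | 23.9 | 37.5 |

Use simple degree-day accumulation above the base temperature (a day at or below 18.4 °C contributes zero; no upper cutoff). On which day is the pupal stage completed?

day 3

Daily DD above 18.4 °C: 10.0, 17.5, 17.5, 12.4, 9.9, 12.4, 13.1, 19.1, 10.8, 5.5, 19.1.
Cumulative: 10.0, 27.5, 45.0, 57.4, 67.3, 79.7, 92.8, 111.9, 122.7, 128.2, 147.3.
The total first reaches 34 DD on day 3.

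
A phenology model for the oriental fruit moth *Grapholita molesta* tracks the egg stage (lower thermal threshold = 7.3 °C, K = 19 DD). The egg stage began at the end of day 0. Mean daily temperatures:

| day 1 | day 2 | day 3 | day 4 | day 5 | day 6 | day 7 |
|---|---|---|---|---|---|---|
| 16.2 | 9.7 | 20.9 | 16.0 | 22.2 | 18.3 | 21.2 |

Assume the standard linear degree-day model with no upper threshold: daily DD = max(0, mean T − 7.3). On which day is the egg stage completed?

day 3

Daily DD above 7.3 °C: 8.9, 2.4, 13.6, 8.7, 14.9, 11.0, 13.9.
Cumulative: 8.9, 11.3, 24.9, 33.6, 48.5, 59.5, 73.4.
The total first reaches 19 DD on day 3.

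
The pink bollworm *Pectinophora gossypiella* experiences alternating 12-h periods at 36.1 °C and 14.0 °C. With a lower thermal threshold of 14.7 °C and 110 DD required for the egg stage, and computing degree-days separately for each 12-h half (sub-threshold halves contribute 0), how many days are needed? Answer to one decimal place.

10.3 days

Day half: max(0, 36.1 − 14.7) × 0.5 = 21.4 × 0.5 = 10.70 DD.
Night half: max(0, 14.0 − 14.7) × 0.5 = 0.0 × 0.5 = 0.00 DD.
Per 24 h: 10.70 DD/day.
Duration = 110 / 10.70 = 10.280 ≈ 10.3 days.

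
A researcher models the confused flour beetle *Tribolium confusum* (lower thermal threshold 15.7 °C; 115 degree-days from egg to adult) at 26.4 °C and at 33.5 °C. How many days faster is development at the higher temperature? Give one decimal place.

At 26.4 °C: 115 / (26.4 − 15.7) = 115 / 10.7 = 10.748 d.
At 33.5 °C: 115 / (33.5 − 15.7) = 115 / 17.8 = 6.461 d.
Difference = |10.748 − 6.461| = 4.287 ≈ 4.3 days.

4.3 days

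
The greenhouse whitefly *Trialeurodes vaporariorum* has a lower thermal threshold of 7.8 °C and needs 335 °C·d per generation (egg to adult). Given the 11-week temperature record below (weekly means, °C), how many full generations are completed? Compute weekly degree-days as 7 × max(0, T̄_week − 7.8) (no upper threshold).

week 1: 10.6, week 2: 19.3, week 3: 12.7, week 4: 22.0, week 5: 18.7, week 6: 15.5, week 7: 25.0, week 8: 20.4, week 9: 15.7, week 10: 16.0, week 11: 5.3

2 generations

Weekly DD (7 × max(0, T̄ − 7.8)): 19.6, 80.5, 34.3, 99.4, 76.3, 53.9, 120.4, 88.2, 55.3, 57.4, 0.0.
Season total = 685.3 DD.
Complete generations = ⌊685.3 / 335⌋ = 2.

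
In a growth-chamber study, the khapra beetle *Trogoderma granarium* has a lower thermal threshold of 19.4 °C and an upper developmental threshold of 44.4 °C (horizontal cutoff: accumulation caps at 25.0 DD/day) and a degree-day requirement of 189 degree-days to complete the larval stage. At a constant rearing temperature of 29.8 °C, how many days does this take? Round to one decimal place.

18.2 days

Daily accumulation = 29.8 − 19.4 = 10.4 DD/day.
Duration = 189 / 10.4 = 18.173 ≈ 18.2 days.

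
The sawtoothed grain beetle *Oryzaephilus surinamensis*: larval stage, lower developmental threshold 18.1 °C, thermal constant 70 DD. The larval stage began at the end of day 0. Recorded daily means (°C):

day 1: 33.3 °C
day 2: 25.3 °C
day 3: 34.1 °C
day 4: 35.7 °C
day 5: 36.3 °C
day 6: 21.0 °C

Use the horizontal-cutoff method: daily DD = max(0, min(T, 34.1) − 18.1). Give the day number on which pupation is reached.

Daily DD above 18.1 °C (capped at 16.0): 15.2, 7.2, 16.0, 16.0, 16.0, 2.9.
Cumulative: 15.2, 22.4, 38.4, 54.4, 70.4, 73.3.
The total first reaches 70 DD on day 5.

day 5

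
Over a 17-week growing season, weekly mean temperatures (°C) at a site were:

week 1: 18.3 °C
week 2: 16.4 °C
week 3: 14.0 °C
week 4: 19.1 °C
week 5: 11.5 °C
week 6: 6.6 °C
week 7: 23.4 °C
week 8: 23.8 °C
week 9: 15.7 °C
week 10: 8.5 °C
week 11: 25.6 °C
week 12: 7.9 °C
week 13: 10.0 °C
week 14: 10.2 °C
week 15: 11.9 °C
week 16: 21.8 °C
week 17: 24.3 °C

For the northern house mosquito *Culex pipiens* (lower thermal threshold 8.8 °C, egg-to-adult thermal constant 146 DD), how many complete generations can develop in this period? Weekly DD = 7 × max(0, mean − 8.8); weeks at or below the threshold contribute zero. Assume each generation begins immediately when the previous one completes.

5 generations

Weekly DD (7 × max(0, T̄ − 8.8)): 66.5, 53.2, 36.4, 72.1, 18.9, 0.0, 102.2, 105.0, 48.3, 0.0, 117.6, 0.0, 8.4, 9.8, 21.7, 91.0, 108.5.
Season total = 859.6 DD.
Complete generations = ⌊859.6 / 146⌋ = 5.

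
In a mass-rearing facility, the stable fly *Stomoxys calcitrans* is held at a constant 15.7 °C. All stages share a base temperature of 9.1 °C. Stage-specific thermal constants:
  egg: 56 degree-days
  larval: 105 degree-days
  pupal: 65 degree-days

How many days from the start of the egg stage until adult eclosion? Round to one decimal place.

34.2 days

Daily accumulation at 15.7 °C = 15.7 − 9.1 = 6.6 DD/day.
Total K = 56 + 105 + 65 = 226 DD.
Total duration = 226 / 6.6 = 34.242 ≈ 34.2 days.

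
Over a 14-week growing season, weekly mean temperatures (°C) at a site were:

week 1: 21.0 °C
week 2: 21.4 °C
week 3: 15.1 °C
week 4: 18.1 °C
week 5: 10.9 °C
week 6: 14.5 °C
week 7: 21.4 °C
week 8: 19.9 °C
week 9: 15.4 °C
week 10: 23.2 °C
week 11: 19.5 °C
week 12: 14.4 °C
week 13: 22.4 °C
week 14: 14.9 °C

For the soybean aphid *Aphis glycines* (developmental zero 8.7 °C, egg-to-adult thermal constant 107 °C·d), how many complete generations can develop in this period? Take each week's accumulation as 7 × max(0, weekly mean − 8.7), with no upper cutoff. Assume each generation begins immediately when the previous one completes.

8 generations

Weekly DD (7 × max(0, T̄ − 8.7)): 86.1, 88.9, 44.8, 65.8, 15.4, 40.6, 88.9, 78.4, 46.9, 101.5, 75.6, 39.9, 95.9, 43.4.
Season total = 912.1 DD.
Complete generations = ⌊912.1 / 107⌋ = 8.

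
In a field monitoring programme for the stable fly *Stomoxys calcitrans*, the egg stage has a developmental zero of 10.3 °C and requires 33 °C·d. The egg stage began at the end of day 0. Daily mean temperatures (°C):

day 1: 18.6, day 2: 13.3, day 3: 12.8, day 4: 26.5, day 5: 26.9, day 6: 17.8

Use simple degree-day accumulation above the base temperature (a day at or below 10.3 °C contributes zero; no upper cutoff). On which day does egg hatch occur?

Daily DD above 10.3 °C: 8.3, 3.0, 2.5, 16.2, 16.6, 7.5.
Cumulative: 8.3, 11.3, 13.8, 30.0, 46.6, 54.1.
The total first reaches 33 DD on day 5.

day 5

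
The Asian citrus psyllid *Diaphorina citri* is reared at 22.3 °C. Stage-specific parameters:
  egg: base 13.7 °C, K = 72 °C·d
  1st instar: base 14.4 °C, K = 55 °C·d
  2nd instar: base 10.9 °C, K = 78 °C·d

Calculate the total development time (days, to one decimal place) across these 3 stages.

22.2 days

egg: 72 / (22.3 − 13.7) = 72 / 8.6 = 8.372 d.
1st instar: 55 / (22.3 − 14.4) = 55 / 7.9 = 6.962 d.
2nd instar: 78 / (22.3 − 10.9) = 78 / 11.4 = 6.842 d.
Sum = 22.176 ≈ 22.2 days.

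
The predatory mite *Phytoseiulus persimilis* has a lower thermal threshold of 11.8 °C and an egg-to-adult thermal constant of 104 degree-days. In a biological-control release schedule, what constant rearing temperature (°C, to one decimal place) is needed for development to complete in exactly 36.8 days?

14.6 °C

Required daily accumulation = 104 / 36.8 = 2.826 DD/day.
T = T_base + 2.826 = 11.8 + 2.826 = 14.626 ≈ 14.6 °C.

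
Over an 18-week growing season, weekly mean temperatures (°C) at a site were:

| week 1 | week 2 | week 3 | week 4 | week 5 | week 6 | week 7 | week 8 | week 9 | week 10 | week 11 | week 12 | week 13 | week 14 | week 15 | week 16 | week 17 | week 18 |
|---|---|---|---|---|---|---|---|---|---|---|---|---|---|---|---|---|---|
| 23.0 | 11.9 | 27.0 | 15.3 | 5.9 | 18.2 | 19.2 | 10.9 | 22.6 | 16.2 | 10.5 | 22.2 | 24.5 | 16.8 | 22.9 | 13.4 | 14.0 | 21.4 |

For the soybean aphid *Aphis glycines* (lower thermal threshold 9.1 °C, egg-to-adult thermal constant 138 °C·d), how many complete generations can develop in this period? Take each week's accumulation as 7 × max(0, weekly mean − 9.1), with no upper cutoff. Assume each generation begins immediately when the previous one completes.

7 generations

Weekly DD (7 × max(0, T̄ − 9.1)): 97.3, 19.6, 125.3, 43.4, 0.0, 63.7, 70.7, 12.6, 94.5, 49.7, 9.8, 91.7, 107.8, 53.9, 96.6, 30.1, 34.3, 86.1.
Season total = 1087.1 DD.
Complete generations = ⌊1087.1 / 138⌋ = 7.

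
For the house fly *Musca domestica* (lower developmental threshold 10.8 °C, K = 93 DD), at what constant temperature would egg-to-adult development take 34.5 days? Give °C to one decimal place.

Required daily accumulation = 93 / 34.5 = 2.696 DD/day.
T = T_base + 2.696 = 10.8 + 2.696 = 13.496 ≈ 13.5 °C.

13.5 °C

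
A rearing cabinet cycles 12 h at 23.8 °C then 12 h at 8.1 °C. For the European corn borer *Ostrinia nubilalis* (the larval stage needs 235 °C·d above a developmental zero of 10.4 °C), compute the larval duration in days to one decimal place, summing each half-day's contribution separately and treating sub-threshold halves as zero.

Day half: max(0, 23.8 − 10.4) × 0.5 = 13.4 × 0.5 = 6.70 DD.
Night half: max(0, 8.1 − 10.4) × 0.5 = 0.0 × 0.5 = 0.00 DD.
Per 24 h: 6.70 DD/day.
Duration = 235 / 6.70 = 35.075 ≈ 35.1 days.

35.1 days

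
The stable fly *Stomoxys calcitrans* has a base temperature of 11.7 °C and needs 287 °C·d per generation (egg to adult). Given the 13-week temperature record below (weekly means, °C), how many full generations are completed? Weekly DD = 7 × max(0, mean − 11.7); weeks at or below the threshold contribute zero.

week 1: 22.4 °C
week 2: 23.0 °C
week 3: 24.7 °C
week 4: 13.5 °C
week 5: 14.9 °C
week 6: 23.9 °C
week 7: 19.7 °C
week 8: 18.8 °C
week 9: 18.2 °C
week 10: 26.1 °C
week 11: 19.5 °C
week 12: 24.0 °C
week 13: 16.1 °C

2 generations

Weekly DD (7 × max(0, T̄ − 11.7)): 74.9, 79.1, 91.0, 12.6, 22.4, 85.4, 56.0, 49.7, 45.5, 100.8, 54.6, 86.1, 30.8.
Season total = 788.9 DD.
Complete generations = ⌊788.9 / 287⌋ = 2.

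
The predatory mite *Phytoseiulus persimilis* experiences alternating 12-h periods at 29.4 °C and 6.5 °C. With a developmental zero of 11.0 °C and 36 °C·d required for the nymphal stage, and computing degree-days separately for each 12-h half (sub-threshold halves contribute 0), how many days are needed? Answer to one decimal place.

3.9 days

Day half: max(0, 29.4 − 11.0) × 0.5 = 18.4 × 0.5 = 9.20 DD.
Night half: max(0, 6.5 − 11.0) × 0.5 = 0.0 × 0.5 = 0.00 DD.
Per 24 h: 9.20 DD/day.
Duration = 36 / 9.20 = 3.913 ≈ 3.9 days.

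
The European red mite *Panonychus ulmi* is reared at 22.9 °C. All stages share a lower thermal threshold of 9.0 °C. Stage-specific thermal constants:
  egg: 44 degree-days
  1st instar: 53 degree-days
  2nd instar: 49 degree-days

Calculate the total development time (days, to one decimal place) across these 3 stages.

Daily accumulation at 22.9 °C = 22.9 − 9.0 = 13.9 DD/day.
Total K = 44 + 53 + 49 = 146 DD.
Total duration = 146 / 13.9 = 10.504 ≈ 10.5 days.

10.5 days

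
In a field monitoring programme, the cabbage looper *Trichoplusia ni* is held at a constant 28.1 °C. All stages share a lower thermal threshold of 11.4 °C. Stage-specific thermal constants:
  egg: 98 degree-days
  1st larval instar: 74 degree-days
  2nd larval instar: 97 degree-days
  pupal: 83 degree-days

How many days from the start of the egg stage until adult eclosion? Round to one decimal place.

Daily accumulation at 28.1 °C = 28.1 − 11.4 = 16.7 DD/day.
Total K = 98 + 74 + 97 + 83 = 352 DD.
Total duration = 352 / 16.7 = 21.078 ≈ 21.1 days.

21.1 days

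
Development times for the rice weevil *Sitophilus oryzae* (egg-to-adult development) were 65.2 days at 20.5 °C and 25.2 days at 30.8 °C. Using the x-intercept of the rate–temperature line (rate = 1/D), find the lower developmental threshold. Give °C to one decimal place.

Linear rate model ⇒ the product D·(T − T_b) is constant across temperatures.
65.2·(20.5 − T_b) = 25.2·(30.8 − T_b)
T_b = (65.2·20.5 − 25.2·30.8) / (65.2 − 25.2) = 560.44 / 40.0 = 14.011 °C ≈ 14.0 °C.

14.0 °C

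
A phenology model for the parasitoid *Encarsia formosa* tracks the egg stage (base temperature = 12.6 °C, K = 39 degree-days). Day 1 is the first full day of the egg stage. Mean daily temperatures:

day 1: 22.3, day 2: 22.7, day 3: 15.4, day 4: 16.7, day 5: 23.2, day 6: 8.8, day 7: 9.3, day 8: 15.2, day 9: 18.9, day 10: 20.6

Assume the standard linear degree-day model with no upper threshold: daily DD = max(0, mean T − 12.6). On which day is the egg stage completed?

Daily DD above 12.6 °C: 9.7, 10.1, 2.8, 4.1, 10.6, 0.0, 0.0, 2.6, 6.3, 8.0.
Cumulative: 9.7, 19.8, 22.6, 26.7, 37.3, 37.3, 37.3, 39.9, 46.2, 54.2.
The total first reaches 39 DD on day 8.

day 8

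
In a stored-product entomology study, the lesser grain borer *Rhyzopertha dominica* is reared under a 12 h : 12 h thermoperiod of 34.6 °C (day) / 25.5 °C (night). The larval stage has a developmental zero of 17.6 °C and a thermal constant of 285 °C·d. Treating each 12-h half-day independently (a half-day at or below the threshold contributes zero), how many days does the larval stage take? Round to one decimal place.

Day half: max(0, 34.6 − 17.6) × 0.5 = 17.0 × 0.5 = 8.50 DD.
Night half: max(0, 25.5 − 17.6) × 0.5 = 7.9 × 0.5 = 3.95 DD.
Per 24 h: 12.45 DD/day.
Duration = 285 / 12.45 = 22.892 ≈ 22.9 days.

22.9 days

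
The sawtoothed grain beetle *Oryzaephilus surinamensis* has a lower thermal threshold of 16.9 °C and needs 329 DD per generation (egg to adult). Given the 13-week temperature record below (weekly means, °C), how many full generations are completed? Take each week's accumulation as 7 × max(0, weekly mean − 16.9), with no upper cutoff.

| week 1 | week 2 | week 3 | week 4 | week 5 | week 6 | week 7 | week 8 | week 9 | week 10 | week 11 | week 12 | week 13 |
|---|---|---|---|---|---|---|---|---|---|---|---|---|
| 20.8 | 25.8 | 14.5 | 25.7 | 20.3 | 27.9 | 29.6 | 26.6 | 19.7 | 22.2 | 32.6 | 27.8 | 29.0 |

Weekly DD (7 × max(0, T̄ − 16.9)): 27.3, 62.3, 0.0, 61.6, 23.8, 77.0, 88.9, 67.9, 19.6, 37.1, 109.9, 76.3, 84.7.
Season total = 736.4 DD.
Complete generations = ⌊736.4 / 329⌋ = 2.

2 generations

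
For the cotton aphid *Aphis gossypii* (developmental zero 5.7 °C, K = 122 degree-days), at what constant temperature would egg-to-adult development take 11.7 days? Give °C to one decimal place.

Required daily accumulation = 122 / 11.7 = 10.427 DD/day.
T = T_base + 10.427 = 5.7 + 10.427 = 16.127 ≈ 16.1 °C.

16.1 °C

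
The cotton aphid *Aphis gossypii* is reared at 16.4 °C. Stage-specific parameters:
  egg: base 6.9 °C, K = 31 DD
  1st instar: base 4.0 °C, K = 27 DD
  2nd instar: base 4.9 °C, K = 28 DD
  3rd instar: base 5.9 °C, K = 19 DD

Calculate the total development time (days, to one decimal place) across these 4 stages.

9.7 days

egg: 31 / (16.4 − 6.9) = 31 / 9.5 = 3.263 d.
1st instar: 27 / (16.4 − 4.0) = 27 / 12.4 = 2.177 d.
2nd instar: 28 / (16.4 − 4.9) = 28 / 11.5 = 2.435 d.
3rd instar: 19 / (16.4 − 5.9) = 19 / 10.5 = 1.810 d.
Sum = 9.685 ≈ 9.7 days.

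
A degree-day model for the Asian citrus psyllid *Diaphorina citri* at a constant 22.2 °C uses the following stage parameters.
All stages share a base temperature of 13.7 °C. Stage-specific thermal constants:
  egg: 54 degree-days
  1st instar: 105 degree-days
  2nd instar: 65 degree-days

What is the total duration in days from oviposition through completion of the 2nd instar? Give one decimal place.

26.4 days

Daily accumulation at 22.2 °C = 22.2 − 13.7 = 8.5 DD/day.
Total K = 54 + 105 + 65 = 224 DD.
Total duration = 224 / 8.5 = 26.353 ≈ 26.4 days.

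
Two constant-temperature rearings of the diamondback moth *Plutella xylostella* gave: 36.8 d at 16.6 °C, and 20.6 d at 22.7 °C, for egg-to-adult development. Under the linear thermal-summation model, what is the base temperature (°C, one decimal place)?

Under the model K = D·(T − T_b), so D₁·(T₁ − T_b) = D₂·(T₂ − T_b).
36.8·(16.6 − T_b) = 20.6·(22.7 − T_b)
T_b = (36.8·16.6 − 20.6·22.7) / (36.8 − 20.6) = 143.26 / 16.2 = 8.843 °C ≈ 8.8 °C.

8.8 °C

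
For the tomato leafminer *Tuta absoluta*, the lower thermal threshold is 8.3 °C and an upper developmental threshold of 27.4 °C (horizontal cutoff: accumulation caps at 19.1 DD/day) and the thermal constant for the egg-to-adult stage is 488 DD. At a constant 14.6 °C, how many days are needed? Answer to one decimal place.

77.5 days

Daily accumulation = 14.6 − 8.3 = 6.3 DD/day.
Duration = 488 / 6.3 = 77.460 ≈ 77.5 days.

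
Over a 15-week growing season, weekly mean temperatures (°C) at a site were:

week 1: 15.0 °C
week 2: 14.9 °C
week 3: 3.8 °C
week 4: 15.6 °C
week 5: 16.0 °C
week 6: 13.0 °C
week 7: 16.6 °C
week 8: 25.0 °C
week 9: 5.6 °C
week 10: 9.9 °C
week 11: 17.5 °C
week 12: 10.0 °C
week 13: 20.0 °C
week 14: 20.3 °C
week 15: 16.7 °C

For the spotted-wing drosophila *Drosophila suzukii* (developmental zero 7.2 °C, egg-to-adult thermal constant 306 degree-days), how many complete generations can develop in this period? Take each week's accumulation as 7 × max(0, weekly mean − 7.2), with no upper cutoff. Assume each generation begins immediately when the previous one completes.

Weekly DD (7 × max(0, T̄ − 7.2)): 54.6, 53.9, 0.0, 58.8, 61.6, 40.6, 65.8, 124.6, 0.0, 18.9, 72.1, 19.6, 89.6, 91.7, 66.5.
Season total = 818.3 DD.
Complete generations = ⌊818.3 / 306⌋ = 2.

2 generations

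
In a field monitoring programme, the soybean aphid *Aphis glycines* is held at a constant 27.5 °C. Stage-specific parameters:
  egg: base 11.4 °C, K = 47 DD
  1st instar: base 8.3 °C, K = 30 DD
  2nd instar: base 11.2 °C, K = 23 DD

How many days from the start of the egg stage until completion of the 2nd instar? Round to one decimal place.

5.9 days

egg: 47 / (27.5 − 11.4) = 47 / 16.1 = 2.919 d.
1st instar: 30 / (27.5 − 8.3) = 30 / 19.2 = 1.562 d.
2nd instar: 23 / (27.5 − 11.2) = 23 / 16.3 = 1.411 d.
Sum = 5.893 ≈ 5.9 days.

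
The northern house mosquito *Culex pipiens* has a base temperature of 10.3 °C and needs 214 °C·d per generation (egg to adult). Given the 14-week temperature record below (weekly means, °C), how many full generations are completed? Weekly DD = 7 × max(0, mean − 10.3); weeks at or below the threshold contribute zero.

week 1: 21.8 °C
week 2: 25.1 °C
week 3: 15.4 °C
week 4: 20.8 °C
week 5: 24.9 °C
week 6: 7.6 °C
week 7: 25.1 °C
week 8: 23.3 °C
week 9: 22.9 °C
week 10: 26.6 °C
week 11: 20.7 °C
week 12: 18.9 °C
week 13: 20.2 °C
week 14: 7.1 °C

4 generations

Weekly DD (7 × max(0, T̄ − 10.3)): 80.5, 103.6, 35.7, 73.5, 102.2, 0.0, 103.6, 91.0, 88.2, 114.1, 72.8, 60.2, 69.3, 0.0.
Season total = 994.7 DD.
Complete generations = ⌊994.7 / 214⌋ = 4.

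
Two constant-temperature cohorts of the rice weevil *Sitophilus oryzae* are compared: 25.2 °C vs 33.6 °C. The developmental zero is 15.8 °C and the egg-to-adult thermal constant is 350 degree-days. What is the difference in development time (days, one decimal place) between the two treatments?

17.6 days

At 25.2 °C: 350 / (25.2 − 15.8) = 350 / 9.4 = 37.234 d.
At 33.6 °C: 350 / (33.6 − 15.8) = 350 / 17.8 = 19.663 d.
Difference = |37.234 − 19.663| = 17.571 ≈ 17.6 days.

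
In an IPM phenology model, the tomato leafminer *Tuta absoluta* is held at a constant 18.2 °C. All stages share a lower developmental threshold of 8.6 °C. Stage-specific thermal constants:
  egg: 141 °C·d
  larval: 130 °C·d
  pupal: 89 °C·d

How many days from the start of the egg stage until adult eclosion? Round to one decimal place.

37.5 days

Daily accumulation at 18.2 °C = 18.2 − 8.6 = 9.6 DD/day.
Total K = 141 + 130 + 89 = 360 DD.
Total duration = 360 / 9.6 = 37.500 ≈ 37.5 days.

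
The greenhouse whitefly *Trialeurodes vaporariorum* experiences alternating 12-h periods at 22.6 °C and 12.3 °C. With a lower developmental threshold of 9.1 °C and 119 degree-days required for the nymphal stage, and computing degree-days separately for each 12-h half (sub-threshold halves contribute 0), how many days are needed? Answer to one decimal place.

Day half: max(0, 22.6 − 9.1) × 0.5 = 13.5 × 0.5 = 6.75 DD.
Night half: max(0, 12.3 − 9.1) × 0.5 = 3.2 × 0.5 = 1.60 DD.
Per 24 h: 8.35 DD/day.
Duration = 119 / 8.35 = 14.251 ≈ 14.3 days.

14.3 days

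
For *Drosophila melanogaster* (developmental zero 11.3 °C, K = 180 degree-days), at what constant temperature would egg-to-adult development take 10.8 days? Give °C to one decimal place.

28.0 °C

Required daily accumulation = 180 / 10.8 = 16.667 DD/day.
T = T_base + 16.667 = 11.3 + 16.667 = 27.967 ≈ 28.0 °C.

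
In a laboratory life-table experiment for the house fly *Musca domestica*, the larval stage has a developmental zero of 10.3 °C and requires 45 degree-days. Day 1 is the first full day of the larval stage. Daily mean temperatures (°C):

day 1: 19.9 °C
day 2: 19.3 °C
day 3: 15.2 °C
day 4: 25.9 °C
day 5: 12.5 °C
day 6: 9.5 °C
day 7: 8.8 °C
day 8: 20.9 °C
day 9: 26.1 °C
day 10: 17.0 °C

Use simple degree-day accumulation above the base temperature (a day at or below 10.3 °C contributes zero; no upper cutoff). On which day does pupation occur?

Daily DD above 10.3 °C: 9.6, 9.0, 4.9, 15.6, 2.2, 0.0, 0.0, 10.6, 15.8, 6.7.
Cumulative: 9.6, 18.6, 23.5, 39.1, 41.3, 41.3, 41.3, 51.9, 67.7, 74.4.
The total first reaches 45 DD on day 8.

day 8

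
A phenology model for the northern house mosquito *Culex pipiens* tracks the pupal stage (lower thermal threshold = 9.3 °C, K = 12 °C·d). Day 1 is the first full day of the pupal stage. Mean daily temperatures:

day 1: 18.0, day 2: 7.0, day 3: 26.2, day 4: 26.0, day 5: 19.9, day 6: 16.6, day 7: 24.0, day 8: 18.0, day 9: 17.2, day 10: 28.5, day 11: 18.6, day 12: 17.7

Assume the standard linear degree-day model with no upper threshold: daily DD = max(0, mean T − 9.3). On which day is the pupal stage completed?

day 3

Daily DD above 9.3 °C: 8.7, 0.0, 16.9, 16.7, 10.6, 7.3, 14.7, 8.7, 7.9, 19.2, 9.3, 8.4.
Cumulative: 8.7, 8.7, 25.6, 42.3, 52.9, 60.2, 74.9, 83.6, 91.5, 110.7, 120.0, 128.4.
The total first reaches 12 DD on day 3.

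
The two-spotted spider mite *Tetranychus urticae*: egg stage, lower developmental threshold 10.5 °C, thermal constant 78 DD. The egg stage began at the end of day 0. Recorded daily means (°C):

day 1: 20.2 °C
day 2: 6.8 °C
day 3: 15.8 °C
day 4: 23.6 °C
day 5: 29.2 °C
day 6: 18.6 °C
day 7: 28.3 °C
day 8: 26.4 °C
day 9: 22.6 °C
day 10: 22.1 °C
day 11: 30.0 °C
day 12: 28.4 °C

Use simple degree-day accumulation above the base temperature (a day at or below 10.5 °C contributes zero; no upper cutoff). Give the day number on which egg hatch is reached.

day 8

Daily DD above 10.5 °C: 9.7, 0.0, 5.3, 13.1, 18.7, 8.1, 17.8, 15.9, 12.1, 11.6, 19.5, 17.9.
Cumulative: 9.7, 9.7, 15.0, 28.1, 46.8, 54.9, 72.7, 88.6, 100.7, 112.3, 131.8, 149.7.
The total first reaches 78 DD on day 8.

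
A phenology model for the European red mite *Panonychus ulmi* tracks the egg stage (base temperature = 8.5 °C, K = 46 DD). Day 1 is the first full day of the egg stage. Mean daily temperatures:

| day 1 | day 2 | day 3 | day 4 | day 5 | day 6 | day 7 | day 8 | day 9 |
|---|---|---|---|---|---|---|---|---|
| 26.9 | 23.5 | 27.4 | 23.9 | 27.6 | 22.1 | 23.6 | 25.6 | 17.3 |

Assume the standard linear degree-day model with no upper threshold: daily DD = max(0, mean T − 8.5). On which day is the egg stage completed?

Daily DD above 8.5 °C: 18.4, 15.0, 18.9, 15.4, 19.1, 13.6, 15.1, 17.1, 8.8.
Cumulative: 18.4, 33.4, 52.3, 67.7, 86.8, 100.4, 115.5, 132.6, 141.4.
The total first reaches 46 DD on day 3.

day 3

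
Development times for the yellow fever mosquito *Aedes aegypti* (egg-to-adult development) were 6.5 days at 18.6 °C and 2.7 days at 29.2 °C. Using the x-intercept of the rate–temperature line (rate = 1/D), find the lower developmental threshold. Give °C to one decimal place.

Under the model K = D·(T − T_b), so D₁·(T₁ − T_b) = D₂·(T₂ − T_b).
6.5·(18.6 − T_b) = 2.7·(29.2 − T_b)
T_b = (6.5·18.6 − 2.7·29.2) / (6.5 − 2.7) = 42.06 / 3.8 = 11.068 °C ≈ 11.1 °C.

11.1 °C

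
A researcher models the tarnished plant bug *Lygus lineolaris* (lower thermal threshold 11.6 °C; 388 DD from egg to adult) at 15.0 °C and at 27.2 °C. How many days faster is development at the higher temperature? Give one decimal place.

89.2 days

At 15.0 °C: 388 / (15.0 − 11.6) = 388 / 3.4 = 114.118 d.
At 27.2 °C: 388 / (27.2 − 11.6) = 388 / 15.6 = 24.872 d.
Difference = |114.118 − 24.872| = 89.246 ≈ 89.2 days.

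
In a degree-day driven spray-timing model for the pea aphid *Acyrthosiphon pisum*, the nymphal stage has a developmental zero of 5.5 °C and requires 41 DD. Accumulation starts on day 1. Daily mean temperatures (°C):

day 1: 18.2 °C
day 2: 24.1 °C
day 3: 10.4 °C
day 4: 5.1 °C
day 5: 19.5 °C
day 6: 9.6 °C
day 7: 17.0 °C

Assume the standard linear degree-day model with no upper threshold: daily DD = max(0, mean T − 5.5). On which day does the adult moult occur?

day 5

Daily DD above 5.5 °C: 12.7, 18.6, 4.9, 0.0, 14.0, 4.1, 11.5.
Cumulative: 12.7, 31.3, 36.2, 36.2, 50.2, 54.3, 65.8.
The total first reaches 41 DD on day 5.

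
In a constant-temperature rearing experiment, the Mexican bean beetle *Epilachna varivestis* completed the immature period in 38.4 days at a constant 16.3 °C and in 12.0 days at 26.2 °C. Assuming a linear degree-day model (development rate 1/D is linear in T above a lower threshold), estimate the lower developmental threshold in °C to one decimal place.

Linear rate model ⇒ the product D·(T − T_b) is constant across temperatures.
38.4·(16.3 − T_b) = 12.0·(26.2 − T_b)
T_b = (38.4·16.3 − 12.0·26.2) / (38.4 − 12.0) = 311.52 / 26.4 = 11.800 °C ≈ 11.8 °C.

11.8 °C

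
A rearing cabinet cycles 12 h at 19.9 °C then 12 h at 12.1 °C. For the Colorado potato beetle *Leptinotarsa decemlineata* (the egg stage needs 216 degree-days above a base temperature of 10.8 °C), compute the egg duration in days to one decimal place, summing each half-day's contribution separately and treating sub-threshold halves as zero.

Day half: max(0, 19.9 − 10.8) × 0.5 = 9.1 × 0.5 = 4.55 DD.
Night half: max(0, 12.1 − 10.8) × 0.5 = 1.3 × 0.5 = 0.65 DD.
Per 24 h: 5.20 DD/day.
Duration = 216 / 5.20 = 41.538 ≈ 41.5 days.

41.5 days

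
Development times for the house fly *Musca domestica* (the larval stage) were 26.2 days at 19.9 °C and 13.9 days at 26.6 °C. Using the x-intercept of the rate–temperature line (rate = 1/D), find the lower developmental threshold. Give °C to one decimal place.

Under the model K = D·(T − T_b), so D₁·(T₁ − T_b) = D₂·(T₂ − T_b).
26.2·(19.9 − T_b) = 13.9·(26.6 − T_b)
T_b = (26.2·19.9 − 13.9·26.6) / (26.2 − 13.9) = 151.64 / 12.3 = 12.328 °C ≈ 12.3 °C.

12.3 °C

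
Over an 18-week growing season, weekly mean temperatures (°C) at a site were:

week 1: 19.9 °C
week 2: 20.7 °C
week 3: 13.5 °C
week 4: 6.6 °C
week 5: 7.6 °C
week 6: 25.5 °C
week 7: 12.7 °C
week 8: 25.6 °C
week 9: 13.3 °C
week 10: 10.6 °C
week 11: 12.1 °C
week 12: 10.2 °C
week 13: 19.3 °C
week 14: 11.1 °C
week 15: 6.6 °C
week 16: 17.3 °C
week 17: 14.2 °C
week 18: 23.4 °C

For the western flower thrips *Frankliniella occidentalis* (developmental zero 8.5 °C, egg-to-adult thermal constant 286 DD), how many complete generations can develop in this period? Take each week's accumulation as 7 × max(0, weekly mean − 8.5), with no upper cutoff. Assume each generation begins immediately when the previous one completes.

Weekly DD (7 × max(0, T̄ − 8.5)): 79.8, 85.4, 35.0, 0.0, 0.0, 119.0, 29.4, 119.7, 33.6, 14.7, 25.2, 11.9, 75.6, 18.2, 0.0, 61.6, 39.9, 104.3.
Season total = 853.3 DD.
Complete generations = ⌊853.3 / 286⌋ = 2.

2 generations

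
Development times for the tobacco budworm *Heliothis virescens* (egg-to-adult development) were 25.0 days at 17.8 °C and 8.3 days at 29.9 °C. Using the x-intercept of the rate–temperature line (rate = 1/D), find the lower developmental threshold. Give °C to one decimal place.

Under the model K = D·(T − T_b), so D₁·(T₁ − T_b) = D₂·(T₂ − T_b).
25.0·(17.8 − T_b) = 8.3·(29.9 − T_b)
T_b = (25.0·17.8 − 8.3·29.9) / (25.0 − 8.3) = 196.83 / 16.7 = 11.786 °C ≈ 11.8 °C.

11.8 °C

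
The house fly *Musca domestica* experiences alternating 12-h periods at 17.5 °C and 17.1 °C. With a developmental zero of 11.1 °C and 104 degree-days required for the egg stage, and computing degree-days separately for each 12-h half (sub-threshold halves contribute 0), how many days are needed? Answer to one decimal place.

16.8 days

Day half: max(0, 17.5 − 11.1) × 0.5 = 6.4 × 0.5 = 3.20 DD.
Night half: max(0, 17.1 − 11.1) × 0.5 = 6.0 × 0.5 = 3.00 DD.
Per 24 h: 6.20 DD/day.
Duration = 104 / 6.20 = 16.774 ≈ 16.8 days.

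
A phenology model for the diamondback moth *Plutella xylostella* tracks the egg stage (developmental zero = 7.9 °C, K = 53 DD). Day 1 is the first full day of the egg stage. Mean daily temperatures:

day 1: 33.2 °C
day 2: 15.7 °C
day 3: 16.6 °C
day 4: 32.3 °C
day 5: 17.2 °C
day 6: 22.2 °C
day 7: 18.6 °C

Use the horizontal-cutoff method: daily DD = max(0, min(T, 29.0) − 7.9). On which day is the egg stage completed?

Daily DD above 7.9 °C (capped at 21.1): 21.1, 7.8, 8.7, 21.1, 9.3, 14.3, 10.7.
Cumulative: 21.1, 28.9, 37.6, 58.7, 68.0, 82.3, 93.0.
The total first reaches 53 DD on day 4.

day 4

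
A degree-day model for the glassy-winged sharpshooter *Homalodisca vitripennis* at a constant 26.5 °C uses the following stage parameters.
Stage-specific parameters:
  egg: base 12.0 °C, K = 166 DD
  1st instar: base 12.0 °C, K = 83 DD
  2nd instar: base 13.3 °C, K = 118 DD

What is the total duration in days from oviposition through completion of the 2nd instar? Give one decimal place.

26.1 days

egg: 166 / (26.5 − 12.0) = 166 / 14.5 = 11.448 d.
1st instar: 83 / (26.5 − 12.0) = 83 / 14.5 = 5.724 d.
2nd instar: 118 / (26.5 − 13.3) = 118 / 13.2 = 8.939 d.
Sum = 26.112 ≈ 26.1 days.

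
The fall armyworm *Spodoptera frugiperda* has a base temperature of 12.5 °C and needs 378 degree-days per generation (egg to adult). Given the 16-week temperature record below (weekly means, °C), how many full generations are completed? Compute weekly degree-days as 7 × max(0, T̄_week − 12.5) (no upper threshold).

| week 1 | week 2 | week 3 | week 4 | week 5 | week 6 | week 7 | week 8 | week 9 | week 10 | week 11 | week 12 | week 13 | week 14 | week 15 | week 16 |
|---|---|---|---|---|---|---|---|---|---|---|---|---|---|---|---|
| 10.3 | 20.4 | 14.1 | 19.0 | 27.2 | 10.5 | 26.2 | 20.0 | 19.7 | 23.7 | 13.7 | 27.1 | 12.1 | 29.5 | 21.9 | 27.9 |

2 generations

Weekly DD (7 × max(0, T̄ − 12.5)): 0.0, 55.3, 11.2, 45.5, 102.9, 0.0, 95.9, 52.5, 50.4, 78.4, 8.4, 102.2, 0.0, 119.0, 65.8, 107.8.
Season total = 895.3 DD.
Complete generations = ⌊895.3 / 378⌋ = 2.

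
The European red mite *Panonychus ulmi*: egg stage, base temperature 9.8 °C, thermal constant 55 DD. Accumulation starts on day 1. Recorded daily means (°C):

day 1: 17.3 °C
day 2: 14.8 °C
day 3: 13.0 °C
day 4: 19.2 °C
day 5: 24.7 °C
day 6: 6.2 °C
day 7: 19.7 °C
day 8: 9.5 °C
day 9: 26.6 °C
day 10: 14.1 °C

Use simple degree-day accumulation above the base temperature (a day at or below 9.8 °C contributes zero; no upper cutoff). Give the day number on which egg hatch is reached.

Daily DD above 9.8 °C: 7.5, 5.0, 3.2, 9.4, 14.9, 0.0, 9.9, 0.0, 16.8, 4.3.
Cumulative: 7.5, 12.5, 15.7, 25.1, 40.0, 40.0, 49.9, 49.9, 66.7, 71.0.
The total first reaches 55 DD on day 9.

day 9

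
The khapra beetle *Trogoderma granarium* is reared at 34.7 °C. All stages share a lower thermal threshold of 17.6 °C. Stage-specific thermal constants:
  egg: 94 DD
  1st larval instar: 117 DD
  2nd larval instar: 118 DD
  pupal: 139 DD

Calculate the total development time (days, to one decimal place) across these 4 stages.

Daily accumulation at 34.7 °C = 34.7 − 17.6 = 17.1 DD/day.
Total K = 94 + 117 + 118 + 139 = 468 DD.
Total duration = 468 / 17.1 = 27.368 ≈ 27.4 days.

27.4 days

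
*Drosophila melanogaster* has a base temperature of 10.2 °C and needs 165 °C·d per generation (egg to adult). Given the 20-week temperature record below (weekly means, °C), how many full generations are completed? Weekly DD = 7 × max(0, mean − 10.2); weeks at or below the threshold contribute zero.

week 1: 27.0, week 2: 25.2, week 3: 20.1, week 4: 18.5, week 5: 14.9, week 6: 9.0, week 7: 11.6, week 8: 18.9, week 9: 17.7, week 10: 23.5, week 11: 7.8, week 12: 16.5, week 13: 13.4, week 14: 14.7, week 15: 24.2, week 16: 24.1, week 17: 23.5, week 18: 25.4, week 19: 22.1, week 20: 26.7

Weekly DD (7 × max(0, T̄ − 10.2)): 117.6, 105.0, 69.3, 58.1, 32.9, 0.0, 9.8, 60.9, 52.5, 93.1, 0.0, 44.1, 22.4, 31.5, 98.0, 97.3, 93.1, 106.4, 83.3, 115.5.
Season total = 1290.8 DD.
Complete generations = ⌊1290.8 / 165⌋ = 7.

7 generations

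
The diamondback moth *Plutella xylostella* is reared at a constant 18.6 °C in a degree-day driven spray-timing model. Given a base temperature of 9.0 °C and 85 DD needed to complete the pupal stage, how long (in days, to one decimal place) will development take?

8.9 days

Daily accumulation = 18.6 − 9.0 = 9.6 DD/day.
Duration = 85 / 9.6 = 8.854 ≈ 8.9 days.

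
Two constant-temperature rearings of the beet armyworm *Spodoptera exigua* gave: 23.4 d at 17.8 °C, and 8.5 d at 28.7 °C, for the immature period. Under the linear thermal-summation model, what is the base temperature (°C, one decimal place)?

11.6 °C

Linear rate model ⇒ the product D·(T − T_b) is constant across temperatures.
23.4·(17.8 − T_b) = 8.5·(28.7 − T_b)
T_b = (23.4·17.8 − 8.5·28.7) / (23.4 − 8.5) = 172.57 / 14.9 = 11.582 °C ≈ 11.6 °C.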